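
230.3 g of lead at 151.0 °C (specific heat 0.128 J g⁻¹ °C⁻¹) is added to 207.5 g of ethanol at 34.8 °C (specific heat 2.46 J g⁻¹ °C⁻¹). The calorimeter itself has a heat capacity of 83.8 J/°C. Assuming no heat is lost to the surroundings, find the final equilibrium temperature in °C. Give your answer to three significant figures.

T_f = 40.3 °C

Heat lost by lead = heat gained by ethanol + calorimeter.
(230.3)(0.128)(151.0 − T) = [(207.5)(2.46) + 83.8](T − 34.8)
29.4784 (151.0 − T) = 594.25 (T − 34.8)
4451.2 − 29.4784 T = 594.25 T − 20680
25131.2 = 623.7284 T
T = 40.29 °C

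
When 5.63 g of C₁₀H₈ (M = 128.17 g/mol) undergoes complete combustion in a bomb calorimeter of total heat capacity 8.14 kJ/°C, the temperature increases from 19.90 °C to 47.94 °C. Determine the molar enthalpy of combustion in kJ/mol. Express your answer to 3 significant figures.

ΔH = -5200 kJ/mol

ΔT = 47.94 − 19.90 = 28.04 °C
q_cal = C_cal × ΔT = 8.14 × 28.04 = 228.2456 kJ
n = 5.63 / 128.17 = 0.04393 mol
q_rxn = −q_cal = -228.2456 kJ
ΔH = -228.2456 / 0.04393 = -5196 kJ/mol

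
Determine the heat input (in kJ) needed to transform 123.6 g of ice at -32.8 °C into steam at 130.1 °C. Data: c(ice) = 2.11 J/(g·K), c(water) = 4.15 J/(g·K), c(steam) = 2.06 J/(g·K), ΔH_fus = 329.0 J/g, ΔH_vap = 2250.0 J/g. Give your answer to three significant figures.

q1 (heat ice -32.8→0.0 °C): 123.6 × 2.11 × 32.8 = 8554 J
q2 (melt at 0 °C): 123.6 × 329.0 = 40664 J
q3 (heat water 0.0→100.0 °C): 123.6 × 4.15 × 100.0 = 51294 J
q4 (vaporize at 100 °C): 123.6 × 2250.0 = 278100 J
q5 (heat steam 100.0→130.1 °C): 123.6 × 2.06 × 30.1 = 7664 J
Total: 8554 + 40664 + 51294 + 278100 + 7664 = 386276 J = 386 kJ

q = 386 kJ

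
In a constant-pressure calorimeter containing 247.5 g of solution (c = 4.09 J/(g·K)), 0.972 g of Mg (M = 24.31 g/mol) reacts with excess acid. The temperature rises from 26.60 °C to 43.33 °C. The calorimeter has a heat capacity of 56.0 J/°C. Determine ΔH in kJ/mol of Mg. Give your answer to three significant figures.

ΔH = -447 kJ/mol

|ΔT| = |43.33 − 26.60| = 16.73 °C
|q_surr| = (247.5 × 4.09 + 56.0) × 16.73 = 1068.275 × 16.73 = 17870 J
n(Mg) = 0.972 / 24.31 = 0.03998 mol
Temperature rose, so q_rxn = −|q_surr| = -17.87 kJ
ΔH = q_rxn / n = -447.0 kJ/mol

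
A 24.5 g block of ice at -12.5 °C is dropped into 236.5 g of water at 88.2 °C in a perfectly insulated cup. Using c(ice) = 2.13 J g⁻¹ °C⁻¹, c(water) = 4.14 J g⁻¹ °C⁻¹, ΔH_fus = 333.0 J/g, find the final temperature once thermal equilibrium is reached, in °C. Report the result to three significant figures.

Heat to bring ice to 0 °C and melt it: q₁ = 24.5×2.13×12.5 + 24.5×333.0 = 8810.8 J
Heat the water can supply cooling to 0 °C: 236.5×4.14×88.2 = 86357.5 J > q₁, so all ice melts.
Energy balance: 236.5×4.14×(88.2 − T) = 8810.8 + 24.5×4.14×(T − 0)
979.11(88.2 − T) = 8810.8 + 101.43 T
86357.5 − 8810.8 = 1080.54 T
T = 77546.7 / 1080.54 = 71.77 °C

T_f = 71.8 °C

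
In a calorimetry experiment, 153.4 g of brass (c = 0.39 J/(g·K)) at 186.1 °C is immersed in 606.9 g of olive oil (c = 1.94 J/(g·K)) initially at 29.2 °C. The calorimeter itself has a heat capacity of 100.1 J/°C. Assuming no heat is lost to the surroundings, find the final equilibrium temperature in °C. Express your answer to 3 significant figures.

T_f = 36.2 °C

Heat lost by brass = heat gained by olive oil + calorimeter.
(153.4)(0.39)(186.1 − T) = [(606.9)(1.94) + 100.1](T − 29.2)
59.826 (186.1 − T) = 1277.486 (T − 29.2)
11134 − 59.826 T = 1277.486 T − 37303
48437 = 1337.312 T
T = 36.22 °C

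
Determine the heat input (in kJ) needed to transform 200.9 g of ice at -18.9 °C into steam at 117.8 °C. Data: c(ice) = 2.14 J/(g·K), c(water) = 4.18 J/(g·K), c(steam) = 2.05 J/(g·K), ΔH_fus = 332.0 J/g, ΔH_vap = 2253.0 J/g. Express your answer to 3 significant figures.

q1 (heat ice -18.9→0.0 °C): 200.9 × 2.14 × 18.9 = 8126 J
q2 (melt at 0 °C): 200.9 × 332.0 = 66699 J
q3 (heat water 0.0→100.0 °C): 200.9 × 4.18 × 100.0 = 83976 J
q4 (vaporize at 100 °C): 200.9 × 2253.0 = 452628 J
q5 (heat steam 100.0→117.8 °C): 200.9 × 2.05 × 17.8 = 7331 J
Total: 8126 + 66699 + 83976 + 452628 + 7331 = 618760 J = 619 kJ

q = 619 kJ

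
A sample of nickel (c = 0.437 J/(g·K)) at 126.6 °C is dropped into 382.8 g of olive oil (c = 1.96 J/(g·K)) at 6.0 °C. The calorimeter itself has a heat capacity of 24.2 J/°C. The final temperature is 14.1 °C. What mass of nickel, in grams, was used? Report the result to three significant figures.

q_gained = (382.8 × 1.96 + 24.2) × (14.1 − 6.0) = 6273 J
q_lost = m × 0.437 × (126.6 − 14.1) = 49.1625 m
m = 6273 / 49.1625 = 128 g

m = 128 g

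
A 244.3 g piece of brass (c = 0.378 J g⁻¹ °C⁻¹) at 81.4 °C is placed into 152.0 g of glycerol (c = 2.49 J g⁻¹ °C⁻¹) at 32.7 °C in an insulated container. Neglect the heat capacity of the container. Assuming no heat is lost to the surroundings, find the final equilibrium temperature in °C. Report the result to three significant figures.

Heat lost by brass = heat gained by glycerol.
(244.3)(0.378)(81.4 − T) = (152.0)(2.49)(T − 32.7)
92.3454 (81.4 − T) = 378.48 (T − 32.7)
7516.9 − 92.3454 T = 378.48 T − 12376
19892.9 = 470.8254 T
T = 42.25 °C

T_f = 42.3 °C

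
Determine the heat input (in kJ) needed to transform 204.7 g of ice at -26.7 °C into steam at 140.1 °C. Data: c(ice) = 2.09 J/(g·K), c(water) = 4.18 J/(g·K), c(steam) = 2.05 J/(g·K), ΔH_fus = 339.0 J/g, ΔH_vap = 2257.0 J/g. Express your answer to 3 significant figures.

q1 (heat ice -26.7→0.0 °C): 204.7 × 2.09 × 26.7 = 11423 J
q2 (melt at 0 °C): 204.7 × 339.0 = 69393 J
q3 (heat water 0.0→100.0 °C): 204.7 × 4.18 × 100.0 = 85565 J
q4 (vaporize at 100 °C): 204.7 × 2257.0 = 462008 J
q5 (heat steam 100.0→140.1 °C): 204.7 × 2.05 × 40.1 = 16827 J
Total: 11423 + 69393 + 85565 + 462008 + 16827 = 645216 J = 645 kJ

q = 645 kJ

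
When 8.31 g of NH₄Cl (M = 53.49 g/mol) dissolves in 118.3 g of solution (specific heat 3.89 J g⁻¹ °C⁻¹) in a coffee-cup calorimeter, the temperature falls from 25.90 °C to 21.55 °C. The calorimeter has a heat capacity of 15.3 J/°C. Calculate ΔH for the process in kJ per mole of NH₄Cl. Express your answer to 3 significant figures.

ΔH = 13.3 kJ/mol

|ΔT| = |21.55 − 25.90| = 4.35 °C
|q_surr| = (118.3 × 3.89 + 15.3) × 4.35 = 475.487 × 4.35 = 2068 J
n(NH₄Cl) = 8.31 / 53.49 = 0.1554 mol
Temperature fell, so q_rxn = +|q_surr| = 2.068 kJ
ΔH = q_rxn / n = 13.31 kJ/mol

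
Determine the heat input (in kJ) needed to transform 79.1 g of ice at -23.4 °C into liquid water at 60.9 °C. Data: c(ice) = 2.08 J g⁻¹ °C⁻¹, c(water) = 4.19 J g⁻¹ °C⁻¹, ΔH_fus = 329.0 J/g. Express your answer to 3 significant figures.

q = 50.1 kJ

q1 (heat ice -23.4→0.0 °C): 79.1 × 2.08 × 23.4 = 3850 J
q2 (melt at 0 °C): 79.1 × 329.0 = 26024 J
q3 (heat water 0.0→60.9 °C): 79.1 × 4.19 × 60.9 = 20184 J
Total: 3850 + 26024 + 20184 = 50058 J = 50.1 kJ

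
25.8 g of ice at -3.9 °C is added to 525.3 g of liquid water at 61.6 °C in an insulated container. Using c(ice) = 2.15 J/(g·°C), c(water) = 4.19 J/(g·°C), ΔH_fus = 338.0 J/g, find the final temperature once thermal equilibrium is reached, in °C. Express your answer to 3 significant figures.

Heat to bring ice to 0 °C and melt it: q₁ = 25.8×2.15×3.9 + 25.8×338.0 = 8936.7 J
Heat the water can supply cooling to 0 °C: 525.3×4.19×61.6 = 135582 J > q₁, so all ice melts.
Energy balance: 525.3×4.19×(61.6 − T) = 8936.7 + 25.8×4.19×(T − 0)
2201.007(61.6 − T) = 8936.7 + 108.102 T
135582 − 8936.7 = 2309.109 T
T = 126645.3 / 2309.109 = 54.846 °C

T_f = 54.8 °C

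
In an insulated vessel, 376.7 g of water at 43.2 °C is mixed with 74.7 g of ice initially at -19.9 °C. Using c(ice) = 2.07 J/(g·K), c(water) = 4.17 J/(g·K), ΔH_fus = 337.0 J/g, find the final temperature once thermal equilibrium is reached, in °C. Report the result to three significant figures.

Heat to bring ice to 0 °C and melt it: q₁ = 74.7×2.07×19.9 + 74.7×337.0 = 28251 J
Heat the water can supply cooling to 0 °C: 376.7×4.17×43.2 = 67860.2 J > q₁, so all ice melts.
Energy balance: 376.7×4.17×(43.2 − T) = 28251 + 74.7×4.17×(T − 0)
1570.839(43.2 − T) = 28251 + 311.499 T
67860.2 − 28251 = 1882.338 T
T = 39609.2 / 1882.338 = 21.04 °C

T_f = 21.0 °C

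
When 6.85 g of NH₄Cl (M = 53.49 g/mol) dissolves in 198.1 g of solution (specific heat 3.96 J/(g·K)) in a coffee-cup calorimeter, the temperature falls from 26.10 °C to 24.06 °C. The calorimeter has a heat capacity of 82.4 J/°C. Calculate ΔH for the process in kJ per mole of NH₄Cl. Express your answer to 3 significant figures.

|ΔT| = |24.06 − 26.10| = 2.04 °C
|q_surr| = (198.1 × 3.96 + 82.4) × 2.04 = 866.876 × 2.04 = 1768 J
n(NH₄Cl) = 6.85 / 53.49 = 0.1281 mol
Temperature fell, so q_rxn = +|q_surr| = 1.768 kJ
ΔH = q_rxn / n = 13.80 kJ/mol

ΔH = 13.8 kJ/mol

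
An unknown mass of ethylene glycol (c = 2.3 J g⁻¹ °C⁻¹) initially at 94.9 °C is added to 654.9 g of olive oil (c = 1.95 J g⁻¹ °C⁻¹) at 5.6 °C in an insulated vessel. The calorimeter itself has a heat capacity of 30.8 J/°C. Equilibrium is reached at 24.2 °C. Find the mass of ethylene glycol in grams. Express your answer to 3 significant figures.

m = 150 g

q_gained = (654.9 × 1.95 + 30.8) × (24.2 − 5.6) = 24330 J
q_lost = m × 2.3 × (94.9 − 24.2) = 162.61 m
m = 24330 / 162.61 = 150 g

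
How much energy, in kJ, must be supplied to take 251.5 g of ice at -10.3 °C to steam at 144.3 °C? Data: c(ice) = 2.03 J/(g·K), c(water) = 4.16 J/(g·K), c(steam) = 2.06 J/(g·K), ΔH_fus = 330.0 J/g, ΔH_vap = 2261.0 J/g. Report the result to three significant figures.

q1 (heat ice -10.3→0.0 °C): 251.5 × 2.03 × 10.3 = 5259 J
q2 (melt at 0 °C): 251.5 × 330.0 = 82995 J
q3 (heat water 0.0→100.0 °C): 251.5 × 4.16 × 100.0 = 104624 J
q4 (vaporize at 100 °C): 251.5 × 2261.0 = 568642 J
q5 (heat steam 100.0→144.3 °C): 251.5 × 2.06 × 44.3 = 22951 J
Total: 5259 + 82995 + 104624 + 568642 + 22951 = 784471 J = 784 kJ

q = 784 kJ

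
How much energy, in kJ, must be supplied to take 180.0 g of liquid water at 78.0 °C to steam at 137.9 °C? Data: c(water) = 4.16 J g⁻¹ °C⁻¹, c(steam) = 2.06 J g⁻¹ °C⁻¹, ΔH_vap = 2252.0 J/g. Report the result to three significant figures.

q1 (heat water 78.0→100.0 °C): 180.0 × 4.16 × 22.0 = 16474 J
q2 (vaporize at 100 °C): 180.0 × 2252.0 = 405360 J
q3 (heat steam 100.0→137.9 °C): 180.0 × 2.06 × 37.9 = 14053 J
Total: 16474 + 405360 + 14053 = 435887 J = 436 kJ

q = 436 kJ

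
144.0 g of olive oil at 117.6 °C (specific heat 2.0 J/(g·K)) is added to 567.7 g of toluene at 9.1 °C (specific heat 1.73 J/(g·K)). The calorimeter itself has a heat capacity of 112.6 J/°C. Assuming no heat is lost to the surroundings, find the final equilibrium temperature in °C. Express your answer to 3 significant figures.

T_f = 31.7 °C

Heat lost by olive oil = heat gained by toluene + calorimeter.
(144.0)(2.0)(117.6 − T) = [(567.7)(1.73) + 112.6](T − 9.1)
288 (117.6 − T) = 1094.721 (T − 9.1)
33869 − 288 T = 1094.721 T − 9962.0
43831.0 = 1382.721 T
T = 31.70 °C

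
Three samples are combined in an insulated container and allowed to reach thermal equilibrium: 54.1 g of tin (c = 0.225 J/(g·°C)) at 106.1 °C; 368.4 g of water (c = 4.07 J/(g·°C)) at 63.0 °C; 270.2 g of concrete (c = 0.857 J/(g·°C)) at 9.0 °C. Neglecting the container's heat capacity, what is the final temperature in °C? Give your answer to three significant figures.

Σ mᵢcᵢ(T − Tᵢ) = 0  ⇒  T = Σ mᵢcᵢTᵢ / Σ mᵢcᵢ
Σ mᵢcᵢ = 54.1×0.225 + 368.4×4.07 + 270.2×0.857 = 1743.1219
Σ mᵢcᵢTᵢ = 12.1725×106.1 + 1499.388×63.0 + 231.5614×9.0 = 97837
T = 97837 / 1743.1219 = 56.13 °C

T_f = 56.1 °C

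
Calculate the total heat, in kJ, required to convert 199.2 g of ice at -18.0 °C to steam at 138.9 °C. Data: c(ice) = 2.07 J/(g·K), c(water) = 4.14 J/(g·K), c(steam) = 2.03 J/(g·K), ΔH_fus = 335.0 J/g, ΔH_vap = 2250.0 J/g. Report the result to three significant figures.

q1 (heat ice -18.0→0.0 °C): 199.2 × 2.07 × 18.0 = 7422 J
q2 (melt at 0 °C): 199.2 × 335.0 = 66732 J
q3 (heat water 0.0→100.0 °C): 199.2 × 4.14 × 100.0 = 82469 J
q4 (vaporize at 100 °C): 199.2 × 2250.0 = 448200 J
q5 (heat steam 100.0→138.9 °C): 199.2 × 2.03 × 38.9 = 15730 J
Total: 7422 + 66732 + 82469 + 448200 + 15730 = 620553 J = 621 kJ

q = 621 kJ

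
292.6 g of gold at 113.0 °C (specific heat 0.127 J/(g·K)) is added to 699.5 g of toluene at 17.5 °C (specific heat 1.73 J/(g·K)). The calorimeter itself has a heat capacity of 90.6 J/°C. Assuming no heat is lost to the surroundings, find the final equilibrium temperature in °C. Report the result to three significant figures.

T_f = 20.2 °C

Heat lost by gold = heat gained by toluene + calorimeter.
(292.6)(0.127)(113.0 − T) = [(699.5)(1.73) + 90.6](T − 17.5)
37.1602 (113.0 − T) = 1300.735 (T − 17.5)
4199.1 − 37.1602 T = 1300.735 T − 22763
26962.1 = 1337.8952 T
T = 20.15 °C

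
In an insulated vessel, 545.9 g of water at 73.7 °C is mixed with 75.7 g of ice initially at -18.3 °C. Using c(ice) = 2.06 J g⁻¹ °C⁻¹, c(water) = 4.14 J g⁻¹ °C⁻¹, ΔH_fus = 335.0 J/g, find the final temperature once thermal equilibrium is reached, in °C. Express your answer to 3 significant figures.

T_f = 53.8 °C

Heat to bring ice to 0 °C and melt it: q₁ = 75.7×2.06×18.3 + 75.7×335.0 = 28213 J
Heat the water can supply cooling to 0 °C: 545.9×4.14×73.7 = 166564 J > q₁, so all ice melts.
Energy balance: 545.9×4.14×(73.7 − T) = 28213 + 75.7×4.14×(T − 0)
2260.026(73.7 − T) = 28213 + 313.398 T
166564 − 28213 = 2573.424 T
T = 138351 / 2573.424 = 53.76 °C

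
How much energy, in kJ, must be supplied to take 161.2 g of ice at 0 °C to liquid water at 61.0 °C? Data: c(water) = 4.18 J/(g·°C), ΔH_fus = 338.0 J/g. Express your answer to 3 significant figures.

q = 95.6 kJ

q1 (melt at 0 °C): 161.2 × 338.0 = 54486 J
q2 (heat water 0.0→61.0 °C): 161.2 × 4.18 × 61.0 = 41103 J
Total: 54486 + 41103 = 95589 J = 95.6 kJ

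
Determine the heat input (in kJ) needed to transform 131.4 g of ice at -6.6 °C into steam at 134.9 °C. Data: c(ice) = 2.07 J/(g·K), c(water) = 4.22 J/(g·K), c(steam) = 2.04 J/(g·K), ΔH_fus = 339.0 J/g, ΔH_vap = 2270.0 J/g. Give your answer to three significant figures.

q = 409 kJ

q1 (heat ice -6.6→0.0 °C): 131.4 × 2.07 × 6.6 = 1795 J
q2 (melt at 0 °C): 131.4 × 339.0 = 44545 J
q3 (heat water 0.0→100.0 °C): 131.4 × 4.22 × 100.0 = 55451 J
q4 (vaporize at 100 °C): 131.4 × 2270.0 = 298278 J
q5 (heat steam 100.0→134.9 °C): 131.4 × 2.04 × 34.9 = 9355 J
Total: 1795 + 44545 + 55451 + 298278 + 9355 = 409424 J = 409 kJ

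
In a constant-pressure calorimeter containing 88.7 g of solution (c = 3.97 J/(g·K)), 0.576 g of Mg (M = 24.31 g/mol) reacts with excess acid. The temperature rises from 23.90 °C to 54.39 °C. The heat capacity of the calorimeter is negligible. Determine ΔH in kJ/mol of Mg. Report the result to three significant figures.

|ΔT| = |54.39 − 23.90| = 30.49 °C
|q_surr| = (88.7 × 3.97) × 30.49 = 352.139 × 30.49 = 10740 J
n(Mg) = 0.576 / 24.31 = 0.02369 mol
Temperature rose, so q_rxn = −|q_surr| = -10.74 kJ
ΔH = q_rxn / n = -453.4 kJ/mol

ΔH = -453 kJ/mol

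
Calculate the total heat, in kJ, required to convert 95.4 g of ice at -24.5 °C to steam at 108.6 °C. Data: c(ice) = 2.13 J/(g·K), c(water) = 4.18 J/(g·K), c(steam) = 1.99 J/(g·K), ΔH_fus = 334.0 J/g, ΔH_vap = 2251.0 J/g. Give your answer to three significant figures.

q = 293 kJ

q1 (heat ice -24.5→0.0 °C): 95.4 × 2.13 × 24.5 = 4978 J
q2 (melt at 0 °C): 95.4 × 334.0 = 31864 J
q3 (heat water 0.0→100.0 °C): 95.4 × 4.18 × 100.0 = 39877 J
q4 (vaporize at 100 °C): 95.4 × 2251.0 = 214745 J
q5 (heat steam 100.0→108.6 °C): 95.4 × 1.99 × 8.6 = 1633 J
Total: 4978 + 31864 + 39877 + 214745 + 1633 = 293097 J = 293 kJ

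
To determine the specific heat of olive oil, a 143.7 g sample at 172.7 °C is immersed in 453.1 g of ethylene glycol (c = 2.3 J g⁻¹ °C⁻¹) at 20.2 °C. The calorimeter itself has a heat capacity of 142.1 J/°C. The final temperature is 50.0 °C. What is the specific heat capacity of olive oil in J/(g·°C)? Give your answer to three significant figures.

c = 2.00 J/(g·°C)

q_gained = (453.1 × 2.3 + 142.1) × (50.0 − 20.2) = 35290 J
q_lost = 143.7 × c × (172.7 − 50.0) = 17631.99 c
Set equal: c = 35290 / 17631.99 = 2.00 J/(g·°C)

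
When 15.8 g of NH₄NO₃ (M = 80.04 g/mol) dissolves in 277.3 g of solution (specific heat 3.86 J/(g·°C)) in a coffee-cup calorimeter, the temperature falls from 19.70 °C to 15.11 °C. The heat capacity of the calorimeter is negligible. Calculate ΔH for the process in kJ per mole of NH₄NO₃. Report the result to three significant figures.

ΔH = 24.9 kJ/mol

|ΔT| = |15.11 − 19.70| = 4.59 °C
|q_surr| = (277.3 × 3.86) × 4.59 = 1070.378 × 4.59 = 4913 J
n(NH₄NO₃) = 15.8 / 80.04 = 0.1974 mol
Temperature fell, so q_rxn = +|q_surr| = 4.913 kJ
ΔH = q_rxn / n = 24.89 kJ/mol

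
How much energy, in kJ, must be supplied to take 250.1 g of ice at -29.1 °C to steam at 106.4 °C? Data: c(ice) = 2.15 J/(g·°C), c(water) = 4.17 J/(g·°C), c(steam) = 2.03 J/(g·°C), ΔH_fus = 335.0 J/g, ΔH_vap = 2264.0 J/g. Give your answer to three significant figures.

q = 773 kJ

q1 (heat ice -29.1→0.0 °C): 250.1 × 2.15 × 29.1 = 15648 J
q2 (melt at 0 °C): 250.1 × 335.0 = 83784 J
q3 (heat water 0.0→100.0 °C): 250.1 × 4.17 × 100.0 = 104292 J
q4 (vaporize at 100 °C): 250.1 × 2264.0 = 566226 J
q5 (heat steam 100.0→106.4 °C): 250.1 × 2.03 × 6.4 = 3249 J
Total: 15648 + 83784 + 104292 + 566226 + 3249 = 773199 J = 773 kJ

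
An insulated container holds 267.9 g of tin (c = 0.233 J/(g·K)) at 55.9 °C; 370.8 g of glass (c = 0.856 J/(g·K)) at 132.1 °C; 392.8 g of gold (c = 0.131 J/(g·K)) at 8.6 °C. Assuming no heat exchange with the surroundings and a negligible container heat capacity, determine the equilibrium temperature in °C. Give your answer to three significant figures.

T_f = 106 °C

Σ mᵢcᵢ(T − Tᵢ) = 0  ⇒  T = Σ mᵢcᵢTᵢ / Σ mᵢcᵢ
Σ mᵢcᵢ = 267.9×0.233 + 370.8×0.856 + 392.8×0.131 = 431.2823
Σ mᵢcᵢTᵢ = 62.4207×55.9 + 317.4048×132.1 + 51.4568×8.6 = 45861
T = 45861 / 431.2823 = 106.3 °C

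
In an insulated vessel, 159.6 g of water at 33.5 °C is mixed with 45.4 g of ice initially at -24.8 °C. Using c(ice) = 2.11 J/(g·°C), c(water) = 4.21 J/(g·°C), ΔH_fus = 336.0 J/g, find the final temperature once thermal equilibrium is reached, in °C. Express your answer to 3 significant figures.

Heat to bring ice to 0 °C and melt it: q₁ = 45.4×2.11×24.8 + 45.4×336.0 = 17630 J
Heat the water can supply cooling to 0 °C: 159.6×4.21×33.5 = 22509.2 J > q₁, so all ice melts.
Energy balance: 159.6×4.21×(33.5 − T) = 17630 + 45.4×4.21×(T − 0)
671.916(33.5 − T) = 17630 + 191.134 T
22509.2 − 17630 = 863.050 T
T = 4879.2 / 863.050 = 5.653 °C

T_f = 5.65 °C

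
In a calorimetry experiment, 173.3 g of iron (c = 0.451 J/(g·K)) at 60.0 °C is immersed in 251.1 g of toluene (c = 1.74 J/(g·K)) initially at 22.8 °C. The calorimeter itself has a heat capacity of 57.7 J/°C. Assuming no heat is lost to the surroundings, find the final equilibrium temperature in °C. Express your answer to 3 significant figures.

T_f = 27.9 °C

Heat lost by iron = heat gained by toluene + calorimeter.
(173.3)(0.451)(60.0 − T) = [(251.1)(1.74) + 57.7](T − 22.8)
78.1583 (60.0 − T) = 494.614 (T − 22.8)
4689.5 − 78.1583 T = 494.614 T − 11277
15966.5 = 572.7723 T
T = 27.88 °C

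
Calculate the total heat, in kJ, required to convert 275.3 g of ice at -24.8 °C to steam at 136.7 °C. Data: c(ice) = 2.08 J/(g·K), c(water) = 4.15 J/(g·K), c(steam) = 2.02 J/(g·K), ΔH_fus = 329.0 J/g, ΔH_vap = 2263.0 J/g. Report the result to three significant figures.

q = 862 kJ

q1 (heat ice -24.8→0.0 °C): 275.3 × 2.08 × 24.8 = 14201 J
q2 (melt at 0 °C): 275.3 × 329.0 = 90574 J
q3 (heat water 0.0→100.0 °C): 275.3 × 4.15 × 100.0 = 114250 J
q4 (vaporize at 100 °C): 275.3 × 2263.0 = 623004 J
q5 (heat steam 100.0→136.7 °C): 275.3 × 2.02 × 36.7 = 20409 J
Total: 14201 + 90574 + 114250 + 623004 + 20409 = 862438 J = 862 kJ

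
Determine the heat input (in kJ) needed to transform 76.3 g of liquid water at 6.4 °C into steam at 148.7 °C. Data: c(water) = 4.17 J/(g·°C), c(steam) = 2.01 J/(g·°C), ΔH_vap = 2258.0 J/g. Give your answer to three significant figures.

q = 210 kJ

q1 (heat water 6.4→100.0 °C): 76.3 × 4.17 × 93.6 = 29781 J
q2 (vaporize at 100 °C): 76.3 × 2258.0 = 172285 J
q3 (heat steam 100.0→148.7 °C): 76.3 × 2.01 × 48.7 = 7469 J
Total: 29781 + 172285 + 7469 = 209535 J = 210 kJ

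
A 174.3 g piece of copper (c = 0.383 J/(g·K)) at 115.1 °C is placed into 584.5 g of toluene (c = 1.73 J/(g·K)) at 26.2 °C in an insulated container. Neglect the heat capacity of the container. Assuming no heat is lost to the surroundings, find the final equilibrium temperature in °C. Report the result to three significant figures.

Heat lost by copper = heat gained by toluene.
(174.3)(0.383)(115.1 − T) = (584.5)(1.73)(T − 26.2)
66.7569 (115.1 − T) = 1011.185 (T − 26.2)
7683.7 − 66.7569 T = 1011.185 T − 26493
34176.7 = 1077.9419 T
T = 31.71 °C

T_f = 31.7 °C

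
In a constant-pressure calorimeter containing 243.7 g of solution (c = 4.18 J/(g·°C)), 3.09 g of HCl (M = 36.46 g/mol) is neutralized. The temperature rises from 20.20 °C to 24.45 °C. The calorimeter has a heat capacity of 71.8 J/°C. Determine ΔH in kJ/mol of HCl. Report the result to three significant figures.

ΔH = -54.7 kJ/mol

|ΔT| = |24.45 − 20.20| = 4.25 °C
|q_surr| = (243.7 × 4.18 + 71.8) × 4.25 = 1090.466 × 4.25 = 4634 J
n(HCl) = 3.09 / 36.46 = 0.08475 mol
Temperature rose, so q_rxn = −|q_surr| = -4.634 kJ
ΔH = q_rxn / n = -54.68 kJ/mol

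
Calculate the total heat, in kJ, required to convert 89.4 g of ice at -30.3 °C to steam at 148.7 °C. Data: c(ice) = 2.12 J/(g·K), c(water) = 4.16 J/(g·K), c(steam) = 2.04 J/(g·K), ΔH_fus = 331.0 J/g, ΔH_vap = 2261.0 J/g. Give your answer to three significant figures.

q1 (heat ice -30.3→0.0 °C): 89.4 × 2.12 × 30.3 = 5743 J
q2 (melt at 0 °C): 89.4 × 331.0 = 29591 J
q3 (heat water 0.0→100.0 °C): 89.4 × 4.16 × 100.0 = 37190 J
q4 (vaporize at 100 °C): 89.4 × 2261.0 = 202133 J
q5 (heat steam 100.0→148.7 °C): 89.4 × 2.04 × 48.7 = 8882 J
Total: 5743 + 29591 + 37190 + 202133 + 8882 = 283539 J = 284 kJ

q = 284 kJ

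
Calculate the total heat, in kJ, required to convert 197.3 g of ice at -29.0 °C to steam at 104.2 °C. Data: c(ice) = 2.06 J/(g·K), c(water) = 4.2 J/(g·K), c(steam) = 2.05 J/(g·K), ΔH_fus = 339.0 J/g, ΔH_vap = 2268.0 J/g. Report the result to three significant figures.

q1 (heat ice -29.0→0.0 °C): 197.3 × 2.06 × 29.0 = 11787 J
q2 (melt at 0 °C): 197.3 × 339.0 = 66885 J
q3 (heat water 0.0→100.0 °C): 197.3 × 4.2 × 100.0 = 82866 J
q4 (vaporize at 100 °C): 197.3 × 2268.0 = 447476 J
q5 (heat steam 100.0→104.2 °C): 197.3 × 2.05 × 4.2 = 1699 J
Total: 11787 + 66885 + 82866 + 447476 + 1699 = 610713 J = 611 kJ

q = 611 kJ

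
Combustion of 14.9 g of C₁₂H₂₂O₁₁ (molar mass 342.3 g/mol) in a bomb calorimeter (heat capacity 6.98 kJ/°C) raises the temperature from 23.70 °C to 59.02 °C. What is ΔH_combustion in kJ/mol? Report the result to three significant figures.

ΔH = -5660 kJ/mol

ΔT = 59.02 − 23.70 = 35.32 °C
q_cal = C_cal × ΔT = 6.98 × 35.32 = 246.5336 kJ
n = 14.9 / 342.3 = 0.04353 mol
q_rxn = −q_cal = -246.5336 kJ
ΔH = -246.5336 / 0.04353 = -5664 kJ/mol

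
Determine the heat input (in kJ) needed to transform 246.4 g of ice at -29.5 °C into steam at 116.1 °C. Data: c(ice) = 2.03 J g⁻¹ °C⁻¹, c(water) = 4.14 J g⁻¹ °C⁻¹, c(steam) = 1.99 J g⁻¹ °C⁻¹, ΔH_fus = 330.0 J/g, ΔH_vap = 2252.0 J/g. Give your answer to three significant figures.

q1 (heat ice -29.5→0.0 °C): 246.4 × 2.03 × 29.5 = 14756 J
q2 (melt at 0 °C): 246.4 × 330.0 = 81312 J
q3 (heat water 0.0→100.0 °C): 246.4 × 4.14 × 100.0 = 102010 J
q4 (vaporize at 100 °C): 246.4 × 2252.0 = 554893 J
q5 (heat steam 100.0→116.1 °C): 246.4 × 1.99 × 16.1 = 7894 J
Total: 14756 + 81312 + 102010 + 554893 + 7894 = 760865 J = 761 kJ

q = 761 kJ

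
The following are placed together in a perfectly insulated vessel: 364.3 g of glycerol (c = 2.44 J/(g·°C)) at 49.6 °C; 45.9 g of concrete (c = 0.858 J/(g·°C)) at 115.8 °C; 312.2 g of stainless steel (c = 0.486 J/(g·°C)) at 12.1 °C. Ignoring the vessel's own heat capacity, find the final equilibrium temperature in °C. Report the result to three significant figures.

Σ mᵢcᵢ(T − Tᵢ) = 0  ⇒  T = Σ mᵢcᵢTᵢ / Σ mᵢcᵢ
Σ mᵢcᵢ = 364.3×2.44 + 45.9×0.858 + 312.2×0.486 = 1080.0034
Σ mᵢcᵢTᵢ = 888.892×49.6 + 39.3822×115.8 + 151.7292×12.1 = 50485
T = 50485 / 1080.0034 = 46.745 °C

T_f = 46.7 °C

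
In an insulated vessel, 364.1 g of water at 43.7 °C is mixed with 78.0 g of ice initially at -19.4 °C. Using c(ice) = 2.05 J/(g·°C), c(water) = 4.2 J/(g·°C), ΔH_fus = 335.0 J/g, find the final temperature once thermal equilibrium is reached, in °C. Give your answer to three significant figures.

T_f = 20.2 °C

Heat to bring ice to 0 °C and melt it: q₁ = 78.0×2.05×19.4 + 78.0×335.0 = 29232 J
Heat the water can supply cooling to 0 °C: 364.1×4.2×43.7 = 66826.9 J > q₁, so all ice melts.
Energy balance: 364.1×4.2×(43.7 − T) = 29232 + 78.0×4.2×(T − 0)
1529.22(43.7 − T) = 29232 + 327.6 T
66826.9 − 29232 = 1856.82 T
T = 37594.9 / 1856.82 = 20.247 °C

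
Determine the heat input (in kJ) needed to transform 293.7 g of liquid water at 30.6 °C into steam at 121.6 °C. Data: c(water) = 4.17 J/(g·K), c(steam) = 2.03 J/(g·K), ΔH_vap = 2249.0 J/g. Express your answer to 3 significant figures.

q1 (heat water 30.6→100.0 °C): 293.7 × 4.17 × 69.4 = 84996 J
q2 (vaporize at 100 °C): 293.7 × 2249.0 = 660531 J
q3 (heat steam 100.0→121.6 °C): 293.7 × 2.03 × 21.6 = 12878 J
Total: 84996 + 660531 + 12878 = 758405 J = 758 kJ

q = 758 kJ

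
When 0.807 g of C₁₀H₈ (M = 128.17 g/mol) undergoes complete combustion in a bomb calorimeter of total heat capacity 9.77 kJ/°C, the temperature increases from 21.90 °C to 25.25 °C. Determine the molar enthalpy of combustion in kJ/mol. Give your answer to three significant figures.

ΔH = -5200 kJ/mol

ΔT = 25.25 − 21.90 = 3.35 °C
q_cal = C_cal × ΔT = 9.77 × 3.35 = 32.7295 kJ
n = 0.807 / 128.17 = 0.006296 mol
q_rxn = −q_cal = -32.7295 kJ
ΔH = -32.7295 / 0.006296 = -5198 kJ/mol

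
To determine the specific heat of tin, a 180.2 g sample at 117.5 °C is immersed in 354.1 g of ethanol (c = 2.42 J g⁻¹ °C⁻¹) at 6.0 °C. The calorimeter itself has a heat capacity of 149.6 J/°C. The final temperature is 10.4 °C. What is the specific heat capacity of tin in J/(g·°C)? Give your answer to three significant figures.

c = 0.229 J/(g·°C)

q_gained = (354.1 × 2.42 + 149.6) × (10.4 − 6.0) = 4429 J
q_lost = 180.2 × c × (117.5 − 10.4) = 19299.42 c
Set equal: c = 4429 / 19299.42 = 0.229 J/(g·°C)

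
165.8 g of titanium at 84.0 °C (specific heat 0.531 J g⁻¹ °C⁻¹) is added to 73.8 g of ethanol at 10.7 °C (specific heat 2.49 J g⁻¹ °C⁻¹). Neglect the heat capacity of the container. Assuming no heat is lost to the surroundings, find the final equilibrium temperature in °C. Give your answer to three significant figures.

T_f = 34.4 °C

Heat lost by titanium = heat gained by ethanol.
(165.8)(0.531)(84.0 − T) = (73.8)(2.49)(T − 10.7)
88.0398 (84.0 − T) = 183.762 (T − 10.7)
7395.3 − 88.0398 T = 183.762 T − 1966.3
9361.6 = 271.8018 T
T = 34.44 °C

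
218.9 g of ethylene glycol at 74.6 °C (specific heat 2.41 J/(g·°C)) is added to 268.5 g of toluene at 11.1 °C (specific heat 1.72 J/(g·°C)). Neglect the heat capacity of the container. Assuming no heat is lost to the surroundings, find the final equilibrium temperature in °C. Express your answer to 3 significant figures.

Heat lost by ethylene glycol = heat gained by toluene.
(218.9)(2.41)(74.6 − T) = (268.5)(1.72)(T − 11.1)
527.549 (74.6 − T) = 461.82 (T − 11.1)
39355 − 527.549 T = 461.82 T − 5126.2
44481.2 = 989.369 T
T = 44.96 °C

T_f = 45.0 °C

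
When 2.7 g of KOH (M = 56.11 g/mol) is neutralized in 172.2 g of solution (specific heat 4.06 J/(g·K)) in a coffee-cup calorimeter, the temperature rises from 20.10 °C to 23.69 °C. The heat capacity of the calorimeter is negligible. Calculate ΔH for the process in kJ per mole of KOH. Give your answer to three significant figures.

|ΔT| = |23.69 − 20.10| = 3.59 °C
|q_surr| = (172.2 × 4.06) × 3.59 = 699.132 × 3.59 = 2510 J
n(KOH) = 2.7 / 56.11 = 0.04812 mol
Temperature rose, so q_rxn = −|q_surr| = -2.510 kJ
ΔH = q_rxn / n = -52.16 kJ/mol

ΔH = -52.2 kJ/mol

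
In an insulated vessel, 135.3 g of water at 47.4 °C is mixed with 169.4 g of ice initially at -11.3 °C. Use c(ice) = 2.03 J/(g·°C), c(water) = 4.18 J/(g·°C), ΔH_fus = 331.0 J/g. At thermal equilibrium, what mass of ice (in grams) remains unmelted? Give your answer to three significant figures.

m_ice remaining = 100 g

Heat to warm all ice to 0 °C: 169.4×2.03×11.3 = 3885.9 J
Heat released by water cooling to 0 °C: 135.3×4.18×47.4 = 26807 J
26807 J < 3885.9 + 169.4×331.0 = 59957.3 J, so not all ice melts; final T = 0 °C.
Heat left for melting: 26807 − 3885.9 = 22921.1 J
Mass melted = 22921.1 / 331.0 = 69.25 g
Ice remaining = 169.4 − 69.25 = 100.15 g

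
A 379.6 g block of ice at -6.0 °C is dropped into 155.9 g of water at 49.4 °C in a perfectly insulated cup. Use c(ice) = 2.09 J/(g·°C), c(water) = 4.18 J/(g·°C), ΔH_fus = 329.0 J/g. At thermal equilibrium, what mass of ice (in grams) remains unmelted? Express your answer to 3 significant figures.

Heat to warm all ice to 0 °C: 379.6×2.09×6.0 = 4760.2 J
Heat released by water cooling to 0 °C: 155.9×4.18×49.4 = 32192 J
32192 J < 4760.2 + 379.6×329.0 = 129648.6 J, so not all ice melts; final T = 0 °C.
Heat left for melting: 32192 − 4760.2 = 27431.8 J
Mass melted = 27431.8 / 329.0 = 83.38 g
Ice remaining = 379.6 − 83.38 = 296.22 g

m_ice remaining = 296 g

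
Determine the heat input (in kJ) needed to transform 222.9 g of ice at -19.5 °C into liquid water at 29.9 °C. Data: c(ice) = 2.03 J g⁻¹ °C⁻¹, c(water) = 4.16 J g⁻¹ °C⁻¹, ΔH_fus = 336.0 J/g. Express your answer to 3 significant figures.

q = 111 kJ

q1 (heat ice -19.5→0.0 °C): 222.9 × 2.03 × 19.5 = 8823 J
q2 (melt at 0 °C): 222.9 × 336.0 = 74894 J
q3 (heat water 0.0→29.9 °C): 222.9 × 4.16 × 29.9 = 27725 J
Total: 8823 + 74894 + 27725 = 111442 J = 111 kJ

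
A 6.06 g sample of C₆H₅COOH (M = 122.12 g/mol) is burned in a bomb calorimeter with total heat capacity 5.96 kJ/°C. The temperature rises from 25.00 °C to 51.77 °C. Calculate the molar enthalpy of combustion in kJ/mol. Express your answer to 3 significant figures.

ΔH = -3220 kJ/mol

ΔT = 51.77 − 25.00 = 26.77 °C
q_cal = C_cal × ΔT = 5.96 × 26.77 = 159.5492 kJ
n = 6.06 / 122.12 = 0.04962 mol
q_rxn = −q_cal = -159.5492 kJ
ΔH = -159.5492 / 0.04962 = -3215 kJ/mol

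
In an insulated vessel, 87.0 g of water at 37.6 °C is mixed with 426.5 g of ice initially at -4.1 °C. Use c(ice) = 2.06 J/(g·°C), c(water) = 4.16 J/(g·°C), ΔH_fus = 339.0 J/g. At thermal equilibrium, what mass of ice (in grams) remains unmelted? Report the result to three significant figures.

m_ice remaining = 397 g

Heat to warm all ice to 0 °C: 426.5×2.06×4.1 = 3602.2 J
Heat released by water cooling to 0 °C: 87.0×4.16×37.6 = 13608 J
13608 J < 3602.2 + 426.5×339.0 = 148185.7 J, so not all ice melts; final T = 0 °C.
Heat left for melting: 13608 − 3602.2 = 10005.8 J
Mass melted = 10005.8 / 339.0 = 29.52 g
Ice remaining = 426.5 − 29.52 = 396.98 g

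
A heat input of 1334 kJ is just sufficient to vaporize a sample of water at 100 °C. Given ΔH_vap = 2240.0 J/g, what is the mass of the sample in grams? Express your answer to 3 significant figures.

m = 596 g

m = q / ΔH_vap = 1334000 J / 2240.0 J/g = 596 g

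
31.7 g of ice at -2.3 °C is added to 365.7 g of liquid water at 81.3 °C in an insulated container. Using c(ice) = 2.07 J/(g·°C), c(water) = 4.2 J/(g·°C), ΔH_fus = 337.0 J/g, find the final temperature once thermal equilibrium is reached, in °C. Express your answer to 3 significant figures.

Heat to bring ice to 0 °C and melt it: q₁ = 31.7×2.07×2.3 + 31.7×337.0 = 10834 J
Heat the water can supply cooling to 0 °C: 365.7×4.2×81.3 = 124872 J > q₁, so all ice melts.
Energy balance: 365.7×4.2×(81.3 − T) = 10834 + 31.7×4.2×(T − 0)
1535.94(81.3 − T) = 10834 + 133.14 T
124872 − 10834 = 1669.08 T
T = 114038 / 1669.08 = 68.32 °C

T_f = 68.3 °C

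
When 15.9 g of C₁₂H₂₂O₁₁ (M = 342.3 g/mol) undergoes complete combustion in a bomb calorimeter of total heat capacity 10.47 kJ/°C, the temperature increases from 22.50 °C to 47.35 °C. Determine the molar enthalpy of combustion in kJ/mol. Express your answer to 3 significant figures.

ΔT = 47.35 − 22.50 = 24.85 °C
q_cal = C_cal × ΔT = 10.47 × 24.85 = 260.1795 kJ
n = 15.9 / 342.3 = 0.04645 mol
q_rxn = −q_cal = -260.1795 kJ
ΔH = -260.1795 / 0.04645 = -5601 kJ/mol

ΔH = -5600 kJ/mol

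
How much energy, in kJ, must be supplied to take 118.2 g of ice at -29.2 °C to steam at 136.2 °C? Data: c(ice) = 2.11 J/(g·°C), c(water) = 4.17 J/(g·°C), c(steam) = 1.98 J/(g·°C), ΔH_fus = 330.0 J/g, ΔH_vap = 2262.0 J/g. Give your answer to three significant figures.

q1 (heat ice -29.2→0.0 °C): 118.2 × 2.11 × 29.2 = 7283 J
q2 (melt at 0 °C): 118.2 × 330.0 = 39006 J
q3 (heat water 0.0→100.0 °C): 118.2 × 4.17 × 100.0 = 49289 J
q4 (vaporize at 100 °C): 118.2 × 2262.0 = 267368 J
q5 (heat steam 100.0→136.2 °C): 118.2 × 1.98 × 36.2 = 8472 J
Total: 7283 + 39006 + 49289 + 267368 + 8472 = 371418 J = 371 kJ

q = 371 kJ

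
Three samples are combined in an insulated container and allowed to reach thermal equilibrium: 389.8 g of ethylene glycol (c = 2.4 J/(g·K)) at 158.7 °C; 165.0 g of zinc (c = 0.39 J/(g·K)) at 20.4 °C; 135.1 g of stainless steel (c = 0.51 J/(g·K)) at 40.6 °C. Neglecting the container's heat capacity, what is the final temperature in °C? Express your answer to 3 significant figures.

Σ mᵢcᵢ(T − Tᵢ) = 0  ⇒  T = Σ mᵢcᵢTᵢ / Σ mᵢcᵢ
Σ mᵢcᵢ = 389.8×2.4 + 165.0×0.39 + 135.1×0.51 = 1068.771
Σ mᵢcᵢTᵢ = 935.52×158.7 + 64.35×20.4 + 68.901×40.6 = 152580
T = 152580 / 1068.771 = 142.8 °C

T_f = 143 °C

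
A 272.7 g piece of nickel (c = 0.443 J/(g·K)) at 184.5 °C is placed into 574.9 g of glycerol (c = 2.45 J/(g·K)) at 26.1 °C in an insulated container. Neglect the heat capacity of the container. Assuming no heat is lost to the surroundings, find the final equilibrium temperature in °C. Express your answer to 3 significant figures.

T_f = 38.6 °C

Heat lost by nickel = heat gained by glycerol.
(272.7)(0.443)(184.5 − T) = (574.9)(2.45)(T − 26.1)
120.8061 (184.5 − T) = 1408.505 (T − 26.1)
22289 − 120.8061 T = 1408.505 T − 36762
59051 = 1529.3111 T
T = 38.61 °C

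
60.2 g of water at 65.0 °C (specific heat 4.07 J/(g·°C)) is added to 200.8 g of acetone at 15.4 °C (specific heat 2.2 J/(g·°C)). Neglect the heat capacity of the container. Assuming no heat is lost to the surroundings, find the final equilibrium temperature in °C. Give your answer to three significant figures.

T_f = 33.1 °C

Heat lost by water = heat gained by acetone.
(60.2)(4.07)(65.0 − T) = (200.8)(2.2)(T − 15.4)
245.014 (65.0 − T) = 441.76 (T − 15.4)
15926 − 245.014 T = 441.76 T − 6803.1
22729.1 = 686.774 T
T = 33.10 °C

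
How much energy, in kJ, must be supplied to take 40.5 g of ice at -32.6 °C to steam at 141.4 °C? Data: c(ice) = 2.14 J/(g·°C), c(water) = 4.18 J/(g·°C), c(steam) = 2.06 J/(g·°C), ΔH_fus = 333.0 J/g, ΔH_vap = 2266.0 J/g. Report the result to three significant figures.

q = 128 kJ

q1 (heat ice -32.6→0.0 °C): 40.5 × 2.14 × 32.6 = 2825 J
q2 (melt at 0 °C): 40.5 × 333.0 = 13487 J
q3 (heat water 0.0→100.0 °C): 40.5 × 4.18 × 100.0 = 16929 J
q4 (vaporize at 100 °C): 40.5 × 2266.0 = 91773 J
q5 (heat steam 100.0→141.4 °C): 40.5 × 2.06 × 41.4 = 3454 J
Total: 2825 + 13487 + 16929 + 91773 + 3454 = 128468 J = 128 kJ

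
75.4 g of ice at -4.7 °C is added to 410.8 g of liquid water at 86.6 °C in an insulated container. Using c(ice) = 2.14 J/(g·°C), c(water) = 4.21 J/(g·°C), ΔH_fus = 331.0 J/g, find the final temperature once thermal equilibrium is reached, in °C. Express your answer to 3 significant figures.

Heat to bring ice to 0 °C and melt it: q₁ = 75.4×2.14×4.7 + 75.4×331.0 = 25716 J
Heat the water can supply cooling to 0 °C: 410.8×4.21×86.6 = 149772 J > q₁, so all ice melts.
Energy balance: 410.8×4.21×(86.6 − T) = 25716 + 75.4×4.21×(T − 0)
1729.468(86.6 − T) = 25716 + 317.434 T
149772 − 25716 = 2046.902 T
T = 124056 / 2046.902 = 60.61 °C

T_f = 60.6 °C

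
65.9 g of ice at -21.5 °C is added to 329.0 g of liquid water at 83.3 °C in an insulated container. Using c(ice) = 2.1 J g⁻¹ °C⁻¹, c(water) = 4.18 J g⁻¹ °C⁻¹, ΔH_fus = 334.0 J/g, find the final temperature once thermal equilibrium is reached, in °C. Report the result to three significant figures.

T_f = 54.3 °C

Heat to bring ice to 0 °C and melt it: q₁ = 65.9×2.1×21.5 + 65.9×334.0 = 24986 J
Heat the water can supply cooling to 0 °C: 329.0×4.18×83.3 = 114556 J > q₁, so all ice melts.
Energy balance: 329.0×4.18×(83.3 − T) = 24986 + 65.9×4.18×(T − 0)
1375.22(83.3 − T) = 24986 + 275.462 T
114556 − 24986 = 1650.682 T
T = 89570 / 1650.682 = 54.26 °C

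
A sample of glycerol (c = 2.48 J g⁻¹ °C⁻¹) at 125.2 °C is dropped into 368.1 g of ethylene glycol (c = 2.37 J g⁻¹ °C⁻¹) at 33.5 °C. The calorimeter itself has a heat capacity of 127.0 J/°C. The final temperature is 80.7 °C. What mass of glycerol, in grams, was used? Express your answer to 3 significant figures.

q_gained = (368.1 × 2.37 + 127.0) × (80.7 − 33.5) = 47170 J
q_lost = m × 2.48 × (125.2 − 80.7) = 110.36 m
m = 47170 / 110.36 = 427 g

m = 427 g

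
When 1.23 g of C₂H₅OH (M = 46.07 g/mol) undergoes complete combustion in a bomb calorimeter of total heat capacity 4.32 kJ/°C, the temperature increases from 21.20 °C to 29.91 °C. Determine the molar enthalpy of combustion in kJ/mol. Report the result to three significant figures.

ΔT = 29.91 − 21.20 = 8.71 °C
q_cal = C_cal × ΔT = 4.32 × 8.71 = 37.6272 kJ
n = 1.23 / 46.07 = 0.02670 mol
q_rxn = −q_cal = -37.6272 kJ
ΔH = -37.6272 / 0.02670 = -1409 kJ/mol

ΔH = -1410 kJ/mol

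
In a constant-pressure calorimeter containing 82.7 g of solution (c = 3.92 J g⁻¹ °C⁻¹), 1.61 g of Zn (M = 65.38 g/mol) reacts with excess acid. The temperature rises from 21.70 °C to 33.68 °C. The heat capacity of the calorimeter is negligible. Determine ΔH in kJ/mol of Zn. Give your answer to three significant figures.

|ΔT| = |33.68 − 21.70| = 11.98 °C
|q_surr| = (82.7 × 3.92) × 11.98 = 324.184 × 11.98 = 3884 J
n(Zn) = 1.61 / 65.38 = 0.02463 mol
Temperature rose, so q_rxn = −|q_surr| = -3.884 kJ
ΔH = q_rxn / n = -157.7 kJ/mol

ΔH = -158 kJ/mol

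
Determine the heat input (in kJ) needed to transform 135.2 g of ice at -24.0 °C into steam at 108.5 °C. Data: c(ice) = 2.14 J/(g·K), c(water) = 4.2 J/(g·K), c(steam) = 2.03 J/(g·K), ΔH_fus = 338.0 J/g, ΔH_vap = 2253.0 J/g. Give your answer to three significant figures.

q = 416 kJ

q1 (heat ice -24.0→0.0 °C): 135.2 × 2.14 × 24.0 = 6944 J
q2 (melt at 0 °C): 135.2 × 338.0 = 45698 J
q3 (heat water 0.0→100.0 °C): 135.2 × 4.2 × 100.0 = 56784 J
q4 (vaporize at 100 °C): 135.2 × 2253.0 = 304606 J
q5 (heat steam 100.0→108.5 °C): 135.2 × 2.03 × 8.5 = 2333 J
Total: 6944 + 45698 + 56784 + 304606 + 2333 = 416365 J = 416 kJ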